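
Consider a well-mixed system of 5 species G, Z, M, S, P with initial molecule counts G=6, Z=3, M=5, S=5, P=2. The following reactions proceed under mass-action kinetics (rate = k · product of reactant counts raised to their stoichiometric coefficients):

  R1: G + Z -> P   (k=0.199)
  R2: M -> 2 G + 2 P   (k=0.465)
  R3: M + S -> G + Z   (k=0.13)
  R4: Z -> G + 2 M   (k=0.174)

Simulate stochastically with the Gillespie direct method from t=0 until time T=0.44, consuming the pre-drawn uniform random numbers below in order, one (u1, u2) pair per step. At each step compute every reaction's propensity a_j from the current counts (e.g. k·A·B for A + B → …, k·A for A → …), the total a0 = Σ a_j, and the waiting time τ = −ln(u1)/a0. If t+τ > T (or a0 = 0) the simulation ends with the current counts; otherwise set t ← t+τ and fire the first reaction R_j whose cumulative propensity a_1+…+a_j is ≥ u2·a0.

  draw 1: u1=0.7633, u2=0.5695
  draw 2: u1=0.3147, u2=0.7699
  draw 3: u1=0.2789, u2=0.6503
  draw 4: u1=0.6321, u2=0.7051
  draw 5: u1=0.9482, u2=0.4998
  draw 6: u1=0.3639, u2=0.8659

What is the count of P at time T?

P at T = 8

t=0.000: G=6 Z=3 M=5 S=5 P=2
Draw 1: a1=3.582, a2=2.325, a3=3.250, a4=0.522, a0=9.679; τ=−ln(0.7633)/9.679=0.028 → t=0.028; u2·a0=0.5695·9.679=5.512; a1=3.582 < 5.512 ≤ a1+a2=5.907 → R2 fires; G=8 Z=3 M=4 S=5 P=4
Draw 2: a1=4.776, a2=1.860, a3=2.600, a4=0.522, a0=9.758; τ=−ln(0.3147)/9.758=0.118 → t=0.146; u2·a0=0.7699·9.758=7.513; a1+a2=6.636 < 7.513 ≤ a1+…+a3=9.236 → R3 fires; G=9 Z=4 M=3 S=4 P=4
Draw 3: a1=7.164, a2=1.395, a3=1.560, a4=0.696, a0=10.815; τ=−ln(0.2789)/10.815=0.118 → t=0.264; u2·a0=0.6503·10.815=7.033 ≤ a1=7.164 → R1 fires; G=8 Z=3 M=3 S=4 P=5
Draw 4: a1=4.776, a2=1.395, a3=1.560, a4=0.522, a0=8.253; τ=−ln(0.6321)/8.253=0.056 → t=0.320; u2·a0=0.7051·8.253=5.819; a1=4.776 < 5.819 ≤ a1+a2=6.171 → R2 fires; G=10 Z=3 M=2 S=4 P=7
Draw 5: a1=5.970, a2=0.930, a3=1.040, a4=0.522, a0=8.462; τ=−ln(0.9482)/8.462=0.006 → t=0.326; u2·a0=0.4998·8.462=4.229 ≤ a1=5.970 → R1 fires; G=9 Z=2 M=2 S=4 P=8
Draw 6: a1=3.582, a2=0.930, a3=1.040, a4=0.348, a0=5.900; τ=−ln(0.3639)/5.900=0.171 → t=0.498 > T=0.44: stop.
Read off P at T=0.44: 8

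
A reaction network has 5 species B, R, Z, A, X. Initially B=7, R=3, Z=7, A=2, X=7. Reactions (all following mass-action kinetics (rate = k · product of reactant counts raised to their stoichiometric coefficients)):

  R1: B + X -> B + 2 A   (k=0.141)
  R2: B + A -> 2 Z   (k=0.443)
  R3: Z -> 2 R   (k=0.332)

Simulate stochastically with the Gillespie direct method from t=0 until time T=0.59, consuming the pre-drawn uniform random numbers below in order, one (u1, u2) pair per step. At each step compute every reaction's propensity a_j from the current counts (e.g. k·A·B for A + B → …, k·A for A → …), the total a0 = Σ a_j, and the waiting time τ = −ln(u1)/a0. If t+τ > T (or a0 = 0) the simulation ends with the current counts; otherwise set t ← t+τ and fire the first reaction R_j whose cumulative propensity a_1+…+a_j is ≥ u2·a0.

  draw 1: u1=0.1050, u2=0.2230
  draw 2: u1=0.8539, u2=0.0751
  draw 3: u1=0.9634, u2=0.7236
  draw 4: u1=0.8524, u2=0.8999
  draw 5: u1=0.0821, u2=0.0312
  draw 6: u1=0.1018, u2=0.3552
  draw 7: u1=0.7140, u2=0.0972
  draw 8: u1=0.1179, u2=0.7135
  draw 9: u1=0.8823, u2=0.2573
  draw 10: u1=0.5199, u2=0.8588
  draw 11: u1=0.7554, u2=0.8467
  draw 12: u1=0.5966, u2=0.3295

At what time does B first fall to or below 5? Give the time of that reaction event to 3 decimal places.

t=0.000: B=7 R=3 Z=7 A=2 X=7
Draw 1: a1=6.909, a2=6.202, a3=2.324, a0=15.435; τ=−ln(0.1050)/15.435=0.146 → t=0.146; u2·a0=0.2230·15.435=3.442 ≤ a1=6.909 → R1 fires; B=7 R=3 Z=7 A=4 X=6
Draw 2: a1=5.922, a2=12.404, a3=2.324, a0=20.650; τ=−ln(0.8539)/20.650=0.008 → t=0.154; u2·a0=0.0751·20.650=1.551 ≤ a1=5.922 → R1 fires; B=7 R=3 Z=7 A=6 X=5
Draw 3: a1=4.935, a2=18.606, a3=2.324, a0=25.865; τ=−ln(0.9634)/25.865=0.001 → t=0.155; u2·a0=0.7236·25.865=18.716; a1=4.935 < 18.716 ≤ a1+a2=23.541 → R2 fires; B=6 R=3 Z=9 A=5 X=5
Draw 4: a1=4.230, a2=13.290, a3=2.988, a0=20.508; τ=−ln(0.8524)/20.508=0.008 → t=0.163; u2·a0=0.8999·20.508=18.455; a1+a2=17.520 < 18.455 ≤ a1+…+a3=20.508 → R3 fires; B=6 R=5 Z=8 A=5 X=5
Draw 5: a1=4.230, a2=13.290, a3=2.656, a0=20.176; τ=−ln(0.0821)/20.176=0.124 → t=0.287; u2·a0=0.0312·20.176=0.629 ≤ a1=4.230 → R1 fires; B=6 R=5 Z=8 A=7 X=4
Draw 6: a1=3.384, a2=18.606, a3=2.656, a0=24.646; τ=−ln(0.1018)/24.646=0.093 → t=0.379; u2·a0=0.3552·24.646=8.754; a1=3.384 < 8.754 ≤ a1+a2=21.990 → R2 fires; B=5 R=5 Z=10 A=6 X=4
Draw 7: a1=2.820, a2=13.290, a3=3.320, a0=19.430; τ=−ln(0.7140)/19.430=0.017 → t=0.397; u2·a0=0.0972·19.430=1.889 ≤ a1=2.820 → R1 fires; B=5 R=5 Z=10 A=8 X=3
Draw 8: a1=2.115, a2=17.720, a3=3.320, a0=23.155; τ=−ln(0.1179)/23.155=0.092 → t=0.489; u2·a0=0.7135·23.155=16.521; a1=2.115 < 16.521 ≤ a1+a2=19.835 → R2 fires; B=4 R=5 Z=12 A=7 X=3
Draw 9: a1=1.692, a2=12.404, a3=3.984, a0=18.080; τ=−ln(0.8823)/18.080=0.007 → t=0.496; u2·a0=0.2573·18.080=4.652; a1=1.692 < 4.652 ≤ a1+a2=14.096 → R2 fires; B=3 R=5 Z=14 A=6 X=3
Draw 10: a1=1.269, a2=7.974, a3=4.648, a0=13.891; τ=−ln(0.5199)/13.891=0.047 → t=0.543; u2·a0=0.8588·13.891=11.930; a1+a2=9.243 < 11.930 ≤ a1+…+a3=13.891 → R3 fires; B=3 R=7 Z=13 A=6 X=3
Draw 11: a1=1.269, a2=7.974, a3=4.316, a0=13.559; τ=−ln(0.7554)/13.559=0.021 → t=0.564; u2·a0=0.8467·13.559=11.480; a1+a2=9.243 < 11.480 ≤ a1+…+a3=13.559 → R3 fires; B=3 R=9 Z=12 A=6 X=3
Draw 12: a1=1.269, a2=7.974, a3=3.984, a0=13.227; τ=−ln(0.5966)/13.227=0.039 → t=0.603 > T=0.59: stop.
B first becomes ≤ 5 when it reaches 5 at the event at t=0.379.

Threshold first reached at t = 0.379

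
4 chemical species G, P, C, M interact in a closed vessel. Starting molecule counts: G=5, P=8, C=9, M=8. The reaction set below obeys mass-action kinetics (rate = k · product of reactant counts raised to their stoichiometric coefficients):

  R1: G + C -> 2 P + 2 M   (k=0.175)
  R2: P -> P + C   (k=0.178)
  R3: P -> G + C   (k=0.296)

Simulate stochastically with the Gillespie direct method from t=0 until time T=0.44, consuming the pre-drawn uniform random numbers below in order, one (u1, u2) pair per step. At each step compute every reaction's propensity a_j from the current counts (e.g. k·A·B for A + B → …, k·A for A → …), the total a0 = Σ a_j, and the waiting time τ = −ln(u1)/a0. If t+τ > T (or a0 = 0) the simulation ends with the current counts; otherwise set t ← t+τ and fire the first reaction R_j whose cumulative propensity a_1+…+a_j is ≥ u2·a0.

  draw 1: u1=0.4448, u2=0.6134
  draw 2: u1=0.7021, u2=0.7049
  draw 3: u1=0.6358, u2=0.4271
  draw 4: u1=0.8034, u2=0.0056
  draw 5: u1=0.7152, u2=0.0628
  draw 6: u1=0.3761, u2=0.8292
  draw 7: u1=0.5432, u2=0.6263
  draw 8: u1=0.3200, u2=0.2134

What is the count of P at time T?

t=0.000: G=5 P=8 C=9 M=8
Draw 1: a1=7.875, a2=1.424, a3=2.368, a0=11.667; τ=−ln(0.4448)/11.667=0.069 → t=0.069; u2·a0=0.6134·11.667=7.157 ≤ a1=7.875 → R1 fires; G=4 P=10 C=8 M=10
Draw 2: a1=5.600, a2=1.780, a3=2.960, a0=10.340; τ=−ln(0.7021)/10.340=0.034 → t=0.104; u2·a0=0.7049·10.340=7.289; a1=5.600 < 7.289 ≤ a1+a2=7.380 → R2 fires; G=4 P=10 C=9 M=10
Draw 3: a1=6.300, a2=1.780, a3=2.960, a0=11.040; τ=−ln(0.6358)/11.040=0.041 → t=0.145; u2·a0=0.4271·11.040=4.715 ≤ a1=6.300 → R1 fires; G=3 P=12 C=8 M=12
Draw 4: a1=4.200, a2=2.136, a3=3.552, a0=9.888; τ=−ln(0.8034)/9.888=0.022 → t=0.167; u2·a0=0.0056·9.888=0.055 ≤ a1=4.200 → R1 fires; G=2 P=14 C=7 M=14
Draw 5: a1=2.450, a2=2.492, a3=4.144, a0=9.086; τ=−ln(0.7152)/9.086=0.037 → t=0.204; u2·a0=0.0628·9.086=0.571 ≤ a1=2.450 → R1 fires; G=1 P=16 C=6 M=16
Draw 6: a1=1.050, a2=2.848, a3=4.736, a0=8.634; τ=−ln(0.3761)/8.634=0.113 → t=0.317; u2·a0=0.8292·8.634=7.159; a1+a2=3.898 < 7.159 ≤ a1+…+a3=8.634 → R3 fires; G=2 P=15 C=7 M=16
Draw 7: a1=2.450, a2=2.670, a3=4.440, a0=9.560; τ=−ln(0.5432)/9.560=0.064 → t=0.381; u2·a0=0.6263·9.560=5.987; a1+a2=5.120 < 5.987 ≤ a1+…+a3=9.560 → R3 fires; G=3 P=14 C=8 M=16
Draw 8: a1=4.200, a2=2.492, a3=4.144, a0=10.836; τ=−ln(0.3200)/10.836=0.105 → t=0.486 > T=0.44: stop.
Read off P at T=0.44: 14

P at T = 14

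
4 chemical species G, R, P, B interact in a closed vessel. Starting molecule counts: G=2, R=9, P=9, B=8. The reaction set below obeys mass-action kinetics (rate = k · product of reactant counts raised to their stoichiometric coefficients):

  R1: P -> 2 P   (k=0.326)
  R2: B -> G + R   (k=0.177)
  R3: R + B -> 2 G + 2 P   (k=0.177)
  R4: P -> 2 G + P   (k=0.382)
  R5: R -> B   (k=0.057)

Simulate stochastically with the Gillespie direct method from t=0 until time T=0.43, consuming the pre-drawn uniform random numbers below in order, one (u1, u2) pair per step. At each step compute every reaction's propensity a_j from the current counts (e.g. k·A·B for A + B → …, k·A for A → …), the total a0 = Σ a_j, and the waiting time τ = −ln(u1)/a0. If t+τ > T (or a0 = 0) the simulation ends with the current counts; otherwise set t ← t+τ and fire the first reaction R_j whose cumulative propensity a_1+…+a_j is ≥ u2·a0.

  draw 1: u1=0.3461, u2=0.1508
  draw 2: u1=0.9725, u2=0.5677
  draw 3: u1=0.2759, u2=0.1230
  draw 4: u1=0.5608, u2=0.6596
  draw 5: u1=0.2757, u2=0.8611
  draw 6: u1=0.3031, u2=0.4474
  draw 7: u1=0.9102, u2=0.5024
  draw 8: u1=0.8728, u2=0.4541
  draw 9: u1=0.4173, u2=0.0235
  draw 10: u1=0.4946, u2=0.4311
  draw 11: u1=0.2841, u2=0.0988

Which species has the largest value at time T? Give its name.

t=0.000: G=2 R=9 P=9 B=8
Draw 1: a1=2.934, a2=1.416, a3=12.744, a4=3.438, a5=0.513, a0=21.045; τ=−ln(0.3461)/21.045=0.050 → t=0.050; u2·a0=0.1508·21.045=3.174; a1=2.934 < 3.174 ≤ a1+a2=4.350 → R2 fires; G=3 R=10 P=9 B=7
Draw 2: a1=2.934, a2=1.239, a3=12.390, a4=3.438, a5=0.570, a0=20.571; τ=−ln(0.9725)/20.571=0.001 → t=0.052; u2·a0=0.5677·20.571=11.678; a1+a2=4.173 < 11.678 ≤ a1+…+a3=16.563 → R3 fires; G=5 R=9 P=11 B=6
Draw 3: a1=3.586, a2=1.062, a3=9.558, a4=4.202, a5=0.513, a0=18.921; τ=−ln(0.2759)/18.921=0.068 → t=0.120; u2·a0=0.1230·18.921=2.327 ≤ a1=3.586 → R1 fires; G=5 R=9 P=12 B=6
Draw 4: a1=3.912, a2=1.062, a3=9.558, a4=4.584, a5=0.513, a0=19.629; τ=−ln(0.5608)/19.629=0.029 → t=0.149; u2·a0=0.6596·19.629=12.947; a1+a2=4.974 < 12.947 ≤ a1+…+a3=14.532 → R3 fires; G=7 R=8 P=14 B=5
Draw 5: a1=4.564, a2=0.885, a3=7.080, a4=5.348, a5=0.456, a0=18.333; τ=−ln(0.2757)/18.333=0.070 → t=0.220; u2·a0=0.8611·18.333=15.787; a1+…+a3=12.529 < 15.787 ≤ a1+…+a4=17.877 → R4 fires; G=9 R=8 P=14 B=5
Draw 6: a1=4.564, a2=0.885, a3=7.080, a4=5.348, a5=0.456, a0=18.333; τ=−ln(0.3031)/18.333=0.065 → t=0.285; u2·a0=0.4474·18.333=8.202; a1+a2=5.449 < 8.202 ≤ a1+…+a3=12.529 → R3 fires; G=11 R=7 P=16 B=4
Draw 7: a1=5.216, a2=0.708, a3=4.956, a4=6.112, a5=0.399, a0=17.391; τ=−ln(0.9102)/17.391=0.005 → t=0.290; u2·a0=0.5024·17.391=8.737; a1+a2=5.924 < 8.737 ≤ a1+…+a3=10.880 → R3 fires; G=13 R=6 P=18 B=3
Draw 8: a1=5.868, a2=0.531, a3=3.186, a4=6.876, a5=0.342, a0=16.803; τ=−ln(0.8728)/16.803=0.008 → t=0.298; u2·a0=0.4541·16.803=7.630; a1+a2=6.399 < 7.630 ≤ a1+…+a3=9.585 → R3 fires; G=15 R=5 P=20 B=2
Draw 9: a1=6.520, a2=0.354, a3=1.770, a4=7.640, a5=0.285, a0=16.569; τ=−ln(0.4173)/16.569=0.053 → t=0.351; u2·a0=0.0235·16.569=0.389 ≤ a1=6.520 → R1 fires; G=15 R=5 P=21 B=2
Draw 10: a1=6.846, a2=0.354, a3=1.770, a4=8.022, a5=0.285, a0=17.277; τ=−ln(0.4946)/17.277=0.041 → t=0.392; u2·a0=0.4311·17.277=7.448; a1+a2=7.200 < 7.448 ≤ a1+…+a3=8.970 → R3 fires; G=17 R=4 P=23 B=1
Draw 11: a1=7.498, a2=0.177, a3=0.708, a4=8.786, a5=0.228, a0=17.397; τ=−ln(0.2841)/17.397=0.072 → t=0.464 > T=0.43: stop.
At T=0.43: G=17 R=4 P=23 B=1; the largest is P.

Dominant species at T: P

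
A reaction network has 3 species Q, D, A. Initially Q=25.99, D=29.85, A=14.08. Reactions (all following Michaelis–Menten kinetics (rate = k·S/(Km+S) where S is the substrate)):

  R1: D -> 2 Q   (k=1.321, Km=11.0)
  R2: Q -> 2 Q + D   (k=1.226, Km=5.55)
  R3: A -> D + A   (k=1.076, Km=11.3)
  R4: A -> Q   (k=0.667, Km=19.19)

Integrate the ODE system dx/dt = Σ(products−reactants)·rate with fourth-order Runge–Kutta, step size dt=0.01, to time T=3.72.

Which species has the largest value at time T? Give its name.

Dominant species at T: Q

RK4 with dt=0.01: 372 steps to T=3.72. Trajectory (selected grid times):
t=0.00: Q=25.99 D=29.85 A=14.08
t=0.41: Q=27.31 D=30.11 A=13.96
t=0.83: Q=28.68 D=30.39 A=13.85
t=1.24: Q=30.01 D=30.65 A=13.73
t=1.65: Q=31.35 D=30.92 A=13.62
t=2.07: Q=32.72 D=31.20 A=13.50
t=2.48: Q=34.07 D=31.47 A=13.39
t=2.89: Q=35.41 D=31.74 A=13.28
t=3.31: Q=36.80 D=32.01 A=13.16
t=3.72: Q=38.16 D=32.29 A=13.05
At T=3.72: Q=38.16 D=32.29 A=13.05; the largest is Q.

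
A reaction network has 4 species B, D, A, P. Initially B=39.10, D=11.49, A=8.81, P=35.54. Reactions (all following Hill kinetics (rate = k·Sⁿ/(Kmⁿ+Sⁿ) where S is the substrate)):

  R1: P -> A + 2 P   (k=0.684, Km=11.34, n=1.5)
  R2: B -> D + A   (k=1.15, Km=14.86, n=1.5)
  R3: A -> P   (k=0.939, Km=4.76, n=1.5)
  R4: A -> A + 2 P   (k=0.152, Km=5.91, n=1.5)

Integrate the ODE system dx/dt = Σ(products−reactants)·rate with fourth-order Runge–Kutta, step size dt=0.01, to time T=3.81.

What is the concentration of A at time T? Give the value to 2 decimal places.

A at T = 11.84

RK4 with dt=0.01: 381 steps to T=3.81. Trajectory (selected grid times):
t=0.00: B=39.10 D=11.49 A=8.81 P=35.54
t=0.42: B=38.71 D=11.88 A=9.16 P=36.15
t=0.85: B=38.31 D=12.28 A=9.51 P=36.79
t=1.27: B=37.92 D=12.67 A=9.85 P=37.41
t=1.69: B=37.53 D=13.06 A=10.19 P=38.04
t=2.12: B=37.14 D=13.45 A=10.53 P=38.70
t=2.54: B=36.75 D=13.84 A=10.86 P=39.34
t=2.96: B=36.37 D=14.22 A=11.19 P=39.99
t=3.39: B=35.98 D=14.61 A=11.52 P=40.65
t=3.81: B=35.60 D=14.99 A=11.84 P=41.31
Read off A at T=3.81: 11.84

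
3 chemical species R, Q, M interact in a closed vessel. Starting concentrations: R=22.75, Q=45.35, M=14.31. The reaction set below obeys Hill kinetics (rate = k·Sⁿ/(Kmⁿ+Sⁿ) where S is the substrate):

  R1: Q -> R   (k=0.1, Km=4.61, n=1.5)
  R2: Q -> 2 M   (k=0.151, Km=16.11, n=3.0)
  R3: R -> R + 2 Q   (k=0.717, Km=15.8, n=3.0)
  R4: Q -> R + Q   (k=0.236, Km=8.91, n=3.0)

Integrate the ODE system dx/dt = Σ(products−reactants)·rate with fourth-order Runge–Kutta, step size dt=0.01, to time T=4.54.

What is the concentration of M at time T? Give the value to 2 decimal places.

RK4 with dt=0.01: 454 steps to T=4.54. Trajectory (selected grid times):
t=0.00: R=22.75 Q=45.35 M=14.31
t=0.50: R=22.92 Q=45.77 M=14.45
t=1.01: R=23.08 Q=46.20 M=14.60
t=1.51: R=23.25 Q=46.62 M=14.75
t=2.02: R=23.42 Q=47.05 M=14.90
t=2.52: R=23.58 Q=47.48 M=15.04
t=3.03: R=23.75 Q=47.92 M=15.19
t=3.53: R=23.92 Q=48.36 M=15.33
t=4.04: R=24.09 Q=48.80 M=15.48
t=4.54: R=24.25 Q=49.24 M=15.63
Read off M at T=4.54: 15.63

M at T = 15.63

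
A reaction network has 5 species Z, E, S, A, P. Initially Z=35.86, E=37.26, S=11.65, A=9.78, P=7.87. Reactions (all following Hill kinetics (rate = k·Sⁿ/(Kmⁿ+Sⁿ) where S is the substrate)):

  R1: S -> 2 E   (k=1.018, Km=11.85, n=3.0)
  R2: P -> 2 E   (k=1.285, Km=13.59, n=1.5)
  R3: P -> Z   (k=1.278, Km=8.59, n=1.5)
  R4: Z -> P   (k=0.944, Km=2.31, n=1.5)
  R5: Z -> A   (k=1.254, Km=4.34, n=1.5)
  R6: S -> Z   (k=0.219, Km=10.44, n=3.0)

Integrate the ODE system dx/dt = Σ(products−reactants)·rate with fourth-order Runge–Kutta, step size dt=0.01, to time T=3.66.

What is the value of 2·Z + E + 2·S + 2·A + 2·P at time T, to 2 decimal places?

Check how each reaction changes W = 2·Z + E + 2·S + 2·A + 2·P (weight of products minus weight of reactants):
R1: S -> 2 E: (1·2) − (2·1) = 2 − 2 = 0
R2: P -> 2 E: (1·2) − (2·1) = 2 − 2 = 0
R3: P -> Z: (2·1) − (2·1) = 2 − 2 = 0
R4: Z -> P: (2·1) − (2·1) = 2 − 2 = 0
R5: Z -> A: (2·1) − (2·1) = 2 − 2 = 0
R6: S -> Z: (2·1) − (2·1) = 2 − 2 = 0
Every reaction leaves W unchanged, so W is conserved and no simulation is needed: W(T) = W(0) = 2·35.86 + 37.26 + 2·11.65 + 2·9.78 + 2·7.87 = 167.58

Value at T = 167.58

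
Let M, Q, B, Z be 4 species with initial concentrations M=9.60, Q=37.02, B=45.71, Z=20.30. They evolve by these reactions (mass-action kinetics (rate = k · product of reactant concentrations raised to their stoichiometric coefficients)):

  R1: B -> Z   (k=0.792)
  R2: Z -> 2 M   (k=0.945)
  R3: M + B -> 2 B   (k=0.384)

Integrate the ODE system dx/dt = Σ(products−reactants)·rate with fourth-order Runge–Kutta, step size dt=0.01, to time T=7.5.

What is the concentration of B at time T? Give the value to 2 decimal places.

B at T = 633.89

RK4 with dt=0.01: 750 steps to T=7.5. Trajectory (selected grid times):
t=0.00: M=9.60 Q=37.02 B=45.71 Z=20.30
t=0.83: M=2.81 Q=37.02 B=60.10 Z=34.53
t=1.67: M=2.97 Q=37.02 B=79.17 Z=47.83
t=2.50: M=2.99 Q=37.02 B=106.21 Z=64.54
t=3.33: M=2.99 Q=37.02 B=142.84 Z=86.86
t=4.17: M=2.99 Q=37.02 B=192.84 Z=117.27
t=5.00: M=2.99 Q=37.02 B=259.43 Z=157.76
t=5.83: M=2.99 Q=37.02 B=349.00 Z=212.24
t=6.67: M=2.99 Q=37.02 B=471.19 Z=286.54
t=7.50: M=2.99 Q=37.02 B=633.89 Z=385.48
Read off B at T=7.5: 633.89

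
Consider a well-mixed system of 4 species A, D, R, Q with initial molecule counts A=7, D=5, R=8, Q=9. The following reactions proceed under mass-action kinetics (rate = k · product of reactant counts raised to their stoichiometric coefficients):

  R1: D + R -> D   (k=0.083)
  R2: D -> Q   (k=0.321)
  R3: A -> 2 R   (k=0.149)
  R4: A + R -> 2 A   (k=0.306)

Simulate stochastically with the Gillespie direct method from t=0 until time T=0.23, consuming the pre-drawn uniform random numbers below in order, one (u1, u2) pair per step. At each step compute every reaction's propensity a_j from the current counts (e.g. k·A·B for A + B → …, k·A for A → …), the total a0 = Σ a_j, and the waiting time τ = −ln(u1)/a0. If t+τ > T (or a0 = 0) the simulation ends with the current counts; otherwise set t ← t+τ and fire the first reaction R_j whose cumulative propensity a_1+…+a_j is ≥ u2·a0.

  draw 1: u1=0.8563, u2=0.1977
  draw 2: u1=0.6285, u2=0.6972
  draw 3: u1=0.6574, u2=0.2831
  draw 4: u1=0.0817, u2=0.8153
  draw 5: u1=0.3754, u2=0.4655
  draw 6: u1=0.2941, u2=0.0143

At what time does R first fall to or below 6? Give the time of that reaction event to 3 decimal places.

Threshold first reached at t = 0.047

t=0.000: A=7 D=5 R=8 Q=9
Draw 1: a1=3.320, a2=1.605, a3=1.043, a4=17.136, a0=23.104; τ=−ln(0.8563)/23.104=0.007 → t=0.007; u2·a0=0.1977·23.104=4.568; a1=3.320 < 4.568 ≤ a1+a2=4.925 → R2 fires; A=7 D=4 R=8 Q=10
Draw 2: a1=2.656, a2=1.284, a3=1.043, a4=17.136, a0=22.119; τ=−ln(0.6285)/22.119=0.021 → t=0.028; u2·a0=0.6972·22.119=15.421; a1+…+a3=4.983 < 15.421 ≤ a1+…+a4=22.119 → R4 fires; A=8 D=4 R=7 Q=10
Draw 3: a1=2.324, a2=1.284, a3=1.192, a4=17.136, a0=21.936; τ=−ln(0.6574)/21.936=0.019 → t=0.047; u2·a0=0.2831·21.936=6.210; a1+…+a3=4.800 < 6.210 ≤ a1+…+a4=21.936 → R4 fires; A=9 D=4 R=6 Q=10
Draw 4: a1=1.992, a2=1.284, a3=1.341, a4=16.524, a0=21.141; τ=−ln(0.0817)/21.141=0.118 → t=0.165; u2·a0=0.8153·21.141=17.236; a1+…+a3=4.617 < 17.236 ≤ a1+…+a4=21.141 → R4 fires; A=10 D=4 R=5 Q=10
Draw 5: a1=1.660, a2=1.284, a3=1.490, a4=15.300, a0=19.734; τ=−ln(0.3754)/19.734=0.050 → t=0.215; u2·a0=0.4655·19.734=9.186; a1+…+a3=4.434 < 9.186 ≤ a1+…+a4=19.734 → R4 fires; A=11 D=4 R=4 Q=10
Draw 6: a1=1.328, a2=1.284, a3=1.639, a4=13.464, a0=17.715; τ=−ln(0.2941)/17.715=0.069 → t=0.284 > T=0.23: stop.
R first becomes ≤ 6 when it reaches 6 at the event at t=0.047.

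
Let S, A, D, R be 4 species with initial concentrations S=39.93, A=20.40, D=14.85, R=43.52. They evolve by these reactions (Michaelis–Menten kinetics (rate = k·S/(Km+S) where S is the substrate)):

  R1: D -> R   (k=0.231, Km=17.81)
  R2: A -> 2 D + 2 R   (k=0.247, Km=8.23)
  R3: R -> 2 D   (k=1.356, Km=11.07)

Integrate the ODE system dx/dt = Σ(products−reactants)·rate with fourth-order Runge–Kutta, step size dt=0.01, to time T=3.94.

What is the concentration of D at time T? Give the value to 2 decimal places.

RK4 with dt=0.01: 394 steps to T=3.94. Trajectory (selected grid times):
t=0.00: S=39.93 A=20.40 D=14.85 R=43.52
t=0.44: S=39.93 A=20.32 D=15.91 R=43.25
t=0.88: S=39.93 A=20.25 D=16.96 R=42.98
t=1.31: S=39.93 A=20.17 D=17.99 R=42.71
t=1.75: S=39.93 A=20.09 D=19.04 R=42.44
t=2.19: S=39.93 A=20.02 D=20.09 R=42.18
t=2.63: S=39.93 A=19.94 D=21.13 R=41.92
t=3.06: S=39.93 A=19.86 D=22.15 R=41.66
t=3.50: S=39.93 A=19.79 D=23.19 R=41.40
t=3.94: S=39.93 A=19.71 D=24.23 R=41.14
Read off D at T=3.94: 24.23

D at T = 24.23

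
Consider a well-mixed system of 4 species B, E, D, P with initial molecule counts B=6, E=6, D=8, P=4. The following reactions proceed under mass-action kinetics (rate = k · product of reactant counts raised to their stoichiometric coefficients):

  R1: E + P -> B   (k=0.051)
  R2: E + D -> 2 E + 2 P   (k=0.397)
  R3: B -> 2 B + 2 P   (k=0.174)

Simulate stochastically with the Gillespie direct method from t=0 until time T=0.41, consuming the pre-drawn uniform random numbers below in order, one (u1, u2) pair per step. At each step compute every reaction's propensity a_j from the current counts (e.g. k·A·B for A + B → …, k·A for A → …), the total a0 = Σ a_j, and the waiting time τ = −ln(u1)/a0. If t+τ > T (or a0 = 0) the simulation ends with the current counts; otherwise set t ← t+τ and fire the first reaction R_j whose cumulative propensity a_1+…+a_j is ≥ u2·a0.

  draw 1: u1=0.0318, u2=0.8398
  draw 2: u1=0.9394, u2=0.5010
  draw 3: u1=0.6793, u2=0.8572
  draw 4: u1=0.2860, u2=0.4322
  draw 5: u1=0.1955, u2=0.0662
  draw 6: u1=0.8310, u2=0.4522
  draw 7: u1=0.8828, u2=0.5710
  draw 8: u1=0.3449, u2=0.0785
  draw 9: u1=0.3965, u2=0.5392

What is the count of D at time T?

t=0.000: B=6 E=6 D=8 P=4
Draw 1: a1=1.224, a2=19.056, a3=1.044, a0=21.324; τ=−ln(0.0318)/21.324=0.162 → t=0.162; u2·a0=0.8398·21.324=17.908; a1=1.224 < 17.908 ≤ a1+a2=20.280 → R2 fires; B=6 E=7 D=7 P=6
Draw 2: a1=2.142, a2=19.453, a3=1.044, a0=22.639; τ=−ln(0.9394)/22.639=0.003 → t=0.164; u2·a0=0.5010·22.639=11.342; a1=2.142 < 11.342 ≤ a1+a2=21.595 → R2 fires; B=6 E=8 D=6 P=8
Draw 3: a1=3.264, a2=19.056, a3=1.044, a0=23.364; τ=−ln(0.6793)/23.364=0.017 → t=0.181; u2·a0=0.8572·23.364=20.028; a1=3.264 < 20.028 ≤ a1+a2=22.320 → R2 fires; B=6 E=9 D=5 P=10
Draw 4: a1=4.590, a2=17.865, a3=1.044, a0=23.499; τ=−ln(0.2860)/23.499=0.053 → t=0.234; u2·a0=0.4322·23.499=10.156; a1=4.590 < 10.156 ≤ a1+a2=22.455 → R2 fires; B=6 E=10 D=4 P=12
Draw 5: a1=6.120, a2=15.880, a3=1.044, a0=23.044; τ=−ln(0.1955)/23.044=0.071 → t=0.305; u2·a0=0.0662·23.044=1.526 ≤ a1=6.120 → R1 fires; B=7 E=9 D=4 P=11
Draw 6: a1=5.049, a2=14.292, a3=1.218, a0=20.559; τ=−ln(0.8310)/20.559=0.009 → t=0.314; u2·a0=0.4522·20.559=9.297; a1=5.049 < 9.297 ≤ a1+a2=19.341 → R2 fires; B=7 E=10 D=3 P=13
Draw 7: a1=6.630, a2=11.910, a3=1.218, a0=19.758; τ=−ln(0.8828)/19.758=0.006 → t=0.320; u2·a0=0.5710·19.758=11.282; a1=6.630 < 11.282 ≤ a1+a2=18.540 → R2 fires; B=7 E=11 D=2 P=15
Draw 8: a1=8.415, a2=8.734, a3=1.218, a0=18.367; τ=−ln(0.3449)/18.367=0.058 → t=0.378; u2·a0=0.0785·18.367=1.442 ≤ a1=8.415 → R1 fires; B=8 E=10 D=2 P=14
Draw 9: a1=7.140, a2=7.940, a3=1.392, a0=16.472; τ=−ln(0.3965)/16.472=0.056 → t=0.435 > T=0.41: stop.
Read off D at T=0.41: 2

D at T = 2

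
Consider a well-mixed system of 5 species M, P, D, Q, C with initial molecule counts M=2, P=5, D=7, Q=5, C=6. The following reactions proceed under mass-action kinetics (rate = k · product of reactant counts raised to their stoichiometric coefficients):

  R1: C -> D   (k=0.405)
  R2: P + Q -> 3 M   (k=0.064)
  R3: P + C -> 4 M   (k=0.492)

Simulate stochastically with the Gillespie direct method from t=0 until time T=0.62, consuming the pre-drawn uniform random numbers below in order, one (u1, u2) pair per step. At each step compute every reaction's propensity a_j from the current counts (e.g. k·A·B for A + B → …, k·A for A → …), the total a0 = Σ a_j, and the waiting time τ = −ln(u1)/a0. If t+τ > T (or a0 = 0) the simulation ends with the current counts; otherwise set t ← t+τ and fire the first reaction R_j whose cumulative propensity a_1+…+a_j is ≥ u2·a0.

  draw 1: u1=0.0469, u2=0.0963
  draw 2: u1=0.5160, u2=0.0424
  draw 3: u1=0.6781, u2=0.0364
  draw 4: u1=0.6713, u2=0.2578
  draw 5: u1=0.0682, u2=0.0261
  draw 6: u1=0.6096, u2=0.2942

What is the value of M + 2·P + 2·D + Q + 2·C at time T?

Value at T = 43

Check how each reaction changes W = M + 2·P + 2·D + Q + 2·C (weight of products minus weight of reactants):
R1: C -> D: (2·1) − (2·1) = 2 − 2 = 0
R2: P + Q -> 3 M: (1·3) − (2·1 + 1·1) = 3 − 3 = 0
R3: P + C -> 4 M: (1·4) − (2·1 + 2·1) = 4 − 4 = 0
Every reaction leaves W unchanged, so W is conserved and no simulation is needed: W(T) = W(0) = 2 + 2·5 + 2·7 + 5 + 2·6 = 43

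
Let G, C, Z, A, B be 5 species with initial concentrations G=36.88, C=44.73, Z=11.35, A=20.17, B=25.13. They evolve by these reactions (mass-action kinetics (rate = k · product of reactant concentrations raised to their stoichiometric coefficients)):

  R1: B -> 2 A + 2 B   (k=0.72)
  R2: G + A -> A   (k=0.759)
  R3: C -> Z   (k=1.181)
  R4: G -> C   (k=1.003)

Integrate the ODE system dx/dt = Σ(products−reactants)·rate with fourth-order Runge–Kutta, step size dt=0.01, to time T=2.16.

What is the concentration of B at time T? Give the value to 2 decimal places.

B at T = 119.02

RK4 with dt=0.01: 216 steps to T=2.16. Trajectory (selected grid times):
t=0.00: G=36.88 C=44.73 Z=11.35 A=20.17 B=25.13
t=0.24: G=0.32 C=35.34 Z=22.80 A=29.65 B=29.87
t=0.48: G=0.00 C=26.63 Z=31.53 A=40.92 B=35.50
t=0.72: G=0.00 C=20.06 Z=38.10 A=54.31 B=42.20
t=0.96: G=0.00 C=15.11 Z=43.05 A=70.23 B=50.16
t=1.20: G=0.00 C=11.38 Z=46.78 A=89.16 B=59.62
t=1.44: G=0.00 C=8.57 Z=49.59 A=111.65 B=70.87
t=1.68: G=0.00 C=6.46 Z=51.70 A=138.39 B=84.24
t=1.92: G=0.00 C=4.86 Z=53.30 A=170.17 B=100.13
t=2.16: G=0.00 C=3.66 Z=54.50 A=207.94 B=119.02
Read off B at T=2.16: 119.02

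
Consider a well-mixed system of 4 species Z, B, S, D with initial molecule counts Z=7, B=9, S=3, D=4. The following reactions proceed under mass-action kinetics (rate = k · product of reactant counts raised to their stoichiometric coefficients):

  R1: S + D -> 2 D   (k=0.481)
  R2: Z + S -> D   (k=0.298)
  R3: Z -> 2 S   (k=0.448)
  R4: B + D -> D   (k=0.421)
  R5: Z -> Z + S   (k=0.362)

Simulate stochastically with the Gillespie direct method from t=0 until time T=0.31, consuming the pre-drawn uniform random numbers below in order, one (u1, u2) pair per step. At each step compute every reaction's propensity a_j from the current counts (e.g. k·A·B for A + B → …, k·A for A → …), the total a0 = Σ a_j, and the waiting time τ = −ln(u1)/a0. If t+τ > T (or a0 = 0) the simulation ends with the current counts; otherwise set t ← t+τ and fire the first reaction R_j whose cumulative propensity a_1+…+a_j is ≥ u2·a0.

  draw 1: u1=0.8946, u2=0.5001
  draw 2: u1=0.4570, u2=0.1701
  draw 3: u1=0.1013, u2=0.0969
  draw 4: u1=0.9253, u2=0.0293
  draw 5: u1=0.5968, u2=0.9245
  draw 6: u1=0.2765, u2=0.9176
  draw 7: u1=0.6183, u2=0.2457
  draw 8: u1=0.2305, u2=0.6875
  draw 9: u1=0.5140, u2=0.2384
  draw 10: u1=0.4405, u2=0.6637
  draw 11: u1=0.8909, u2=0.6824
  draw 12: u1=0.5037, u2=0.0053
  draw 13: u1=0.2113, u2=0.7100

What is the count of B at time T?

B at T = 4

t=0.000: Z=7 B=9 S=3 D=4
Draw 1: a1=5.772, a2=6.258, a3=3.136, a4=15.156, a5=2.534, a0=32.856; τ=−ln(0.8946)/32.856=0.003 → t=0.003; u2·a0=0.5001·32.856=16.431; a1+…+a3=15.166 < 16.431 ≤ a1+…+a4=30.322 → R4 fires; Z=7 B=8 S=3 D=4
Draw 2: a1=5.772, a2=6.258, a3=3.136, a4=13.472, a5=2.534, a0=31.172; τ=−ln(0.4570)/31.172=0.025 → t=0.029; u2·a0=0.1701·31.172=5.302 ≤ a1=5.772 → R1 fires; Z=7 B=8 S=2 D=5
Draw 3: a1=4.810, a2=4.172, a3=3.136, a4=16.840, a5=2.534, a0=31.492; τ=−ln(0.1013)/31.492=0.073 → t=0.101; u2·a0=0.0969·31.492=3.052 ≤ a1=4.810 → R1 fires; Z=7 B=8 S=1 D=6
Draw 4: a1=2.886, a2=2.086, a3=3.136, a4=20.208, a5=2.534, a0=30.850; τ=−ln(0.9253)/30.850=0.003 → t=0.104; u2·a0=0.0293·30.850=0.904 ≤ a1=2.886 → R1 fires; Z=7 B=8 S=0 D=7
Draw 5: a1=0.000, a2=0.000, a3=3.136, a4=23.576, a5=2.534, a0=29.246; τ=−ln(0.5968)/29.246=0.018 → t=0.121; u2·a0=0.9245·29.246=27.038; a1+…+a4=26.712 < 27.038 ≤ a1+…+a5=29.246 → R5 fires; Z=7 B=8 S=1 D=7
Draw 6: a1=3.367, a2=2.086, a3=3.136, a4=23.576, a5=2.534, a0=34.699; τ=−ln(0.2765)/34.699=0.037 → t=0.158; u2·a0=0.9176·34.699=31.840; a1+…+a3=8.589 < 31.840 ≤ a1+…+a4=32.165 → R4 fires; Z=7 B=7 S=1 D=7
Draw 7: a1=3.367, a2=2.086, a3=3.136, a4=20.629, a5=2.534, a0=31.752; τ=−ln(0.6183)/31.752=0.015 → t=0.174; u2·a0=0.2457·31.752=7.801; a1+a2=5.453 < 7.801 ≤ a1+…+a3=8.589 → R3 fires; Z=6 B=7 S=3 D=7
Draw 8: a1=10.101, a2=5.364, a3=2.688, a4=20.629, a5=2.172, a0=40.954; τ=−ln(0.2305)/40.954=0.036 → t=0.209; u2·a0=0.6875·40.954=28.156; a1+…+a3=18.153 < 28.156 ≤ a1+…+a4=38.782 → R4 fires; Z=6 B=6 S=3 D=7
Draw 9: a1=10.101, a2=5.364, a3=2.688, a4=17.682, a5=2.172, a0=38.007; τ=−ln(0.5140)/38.007=0.018 → t=0.227; u2·a0=0.2384·38.007=9.061 ≤ a1=10.101 → R1 fires; Z=6 B=6 S=2 D=8
Draw 10: a1=7.696, a2=3.576, a3=2.688, a4=20.208, a5=2.172, a0=36.340; τ=−ln(0.4405)/36.340=0.023 → t=0.249; u2·a0=0.6637·36.340=24.119; a1+…+a3=13.960 < 24.119 ≤ a1+…+a4=34.168 → R4 fires; Z=6 B=5 S=2 D=8
Draw 11: a1=7.696, a2=3.576, a3=2.688, a4=16.840, a5=2.172, a0=32.972; τ=−ln(0.8909)/32.972=0.004 → t=0.253; u2·a0=0.6824·32.972=22.500; a1+…+a3=13.960 < 22.500 ≤ a1+…+a4=30.800 → R4 fires; Z=6 B=4 S=2 D=8
Draw 12: a1=7.696, a2=3.576, a3=2.688, a4=13.472, a5=2.172, a0=29.604; τ=−ln(0.5037)/29.604=0.023 → t=0.276; u2·a0=0.0053·29.604=0.157 ≤ a1=7.696 → R1 fires; Z=6 B=4 S=1 D=9
Draw 13: a1=4.329, a2=1.788, a3=2.688, a4=15.156, a5=2.172, a0=26.133; τ=−ln(0.2113)/26.133=0.059 → t=0.336 > T=0.31: stop.
Read off B at T=0.31: 4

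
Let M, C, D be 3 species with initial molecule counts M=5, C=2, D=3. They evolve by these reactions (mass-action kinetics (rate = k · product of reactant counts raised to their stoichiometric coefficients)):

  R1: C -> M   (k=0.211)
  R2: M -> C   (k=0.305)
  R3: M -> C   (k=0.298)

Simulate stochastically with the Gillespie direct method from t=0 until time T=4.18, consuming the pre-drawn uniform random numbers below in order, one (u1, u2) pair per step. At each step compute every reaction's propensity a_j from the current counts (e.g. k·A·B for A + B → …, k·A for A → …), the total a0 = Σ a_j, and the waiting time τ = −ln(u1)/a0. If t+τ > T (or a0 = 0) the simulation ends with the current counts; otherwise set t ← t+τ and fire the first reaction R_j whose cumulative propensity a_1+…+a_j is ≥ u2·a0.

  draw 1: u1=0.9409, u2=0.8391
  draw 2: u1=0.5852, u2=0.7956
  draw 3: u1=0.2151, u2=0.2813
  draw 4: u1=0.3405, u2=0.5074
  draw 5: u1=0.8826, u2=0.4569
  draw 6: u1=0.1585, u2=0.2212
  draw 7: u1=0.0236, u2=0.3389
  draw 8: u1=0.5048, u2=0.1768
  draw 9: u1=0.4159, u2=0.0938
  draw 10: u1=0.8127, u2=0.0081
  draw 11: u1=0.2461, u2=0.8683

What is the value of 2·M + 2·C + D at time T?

Check how each reaction changes W = 2·M + 2·C + D (weight of products minus weight of reactants):
R1: C -> M: (2·1) − (2·1) = 2 − 2 = 0
R2: M -> C: (2·1) − (2·1) = 2 − 2 = 0
R3: M -> C: (2·1) − (2·1) = 2 − 2 = 0
Every reaction leaves W unchanged, so W is conserved and no simulation is needed: W(T) = W(0) = 2·5 + 2·2 + 3 = 17

Value at T = 17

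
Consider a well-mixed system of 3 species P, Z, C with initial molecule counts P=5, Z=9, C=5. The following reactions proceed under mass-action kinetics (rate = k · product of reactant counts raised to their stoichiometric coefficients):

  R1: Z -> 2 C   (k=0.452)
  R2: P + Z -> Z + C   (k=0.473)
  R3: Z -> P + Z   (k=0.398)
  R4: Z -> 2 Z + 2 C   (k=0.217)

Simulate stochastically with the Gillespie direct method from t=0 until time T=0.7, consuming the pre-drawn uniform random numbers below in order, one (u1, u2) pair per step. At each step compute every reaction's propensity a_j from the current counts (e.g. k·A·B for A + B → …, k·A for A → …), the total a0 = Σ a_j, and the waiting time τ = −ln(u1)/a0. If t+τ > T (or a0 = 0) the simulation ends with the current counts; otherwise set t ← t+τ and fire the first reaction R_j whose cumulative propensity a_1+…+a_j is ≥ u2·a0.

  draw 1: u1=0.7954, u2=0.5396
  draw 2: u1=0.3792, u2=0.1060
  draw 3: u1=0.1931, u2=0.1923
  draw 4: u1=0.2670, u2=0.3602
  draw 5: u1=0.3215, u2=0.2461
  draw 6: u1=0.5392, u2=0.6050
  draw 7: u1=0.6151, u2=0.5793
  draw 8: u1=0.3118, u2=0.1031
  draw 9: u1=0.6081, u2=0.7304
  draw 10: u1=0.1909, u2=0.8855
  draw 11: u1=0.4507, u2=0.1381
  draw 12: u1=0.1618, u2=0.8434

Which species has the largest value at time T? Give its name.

Dominant species at T: C

t=0.000: P=5 Z=9 C=5
Draw 1: a1=4.068, a2=21.285, a3=3.582, a4=1.953, a0=30.888; τ=−ln(0.7954)/30.888=0.007 → t=0.007; u2·a0=0.5396·30.888=16.667; a1=4.068 < 16.667 ≤ a1+a2=25.353 → R2 fires; P=4 Z=9 C=6
Draw 2: a1=4.068, a2=17.028, a3=3.582, a4=1.953, a0=26.631; τ=−ln(0.3792)/26.631=0.036 → t=0.044; u2·a0=0.1060·26.631=2.823 ≤ a1=4.068 → R1 fires; P=4 Z=8 C=8
Draw 3: a1=3.616, a2=15.136, a3=3.184, a4=1.736, a0=23.672; τ=−ln(0.1931)/23.672=0.069 → t=0.113; u2·a0=0.1923·23.672=4.552; a1=3.616 < 4.552 ≤ a1+a2=18.752 → R2 fires; P=3 Z=8 C=9
Draw 4: a1=3.616, a2=11.352, a3=3.184, a4=1.736, a0=19.888; τ=−ln(0.2670)/19.888=0.066 → t=0.180; u2·a0=0.3602·19.888=7.164; a1=3.616 < 7.164 ≤ a1+a2=14.968 → R2 fires; P=2 Z=8 C=10
Draw 5: a1=3.616, a2=7.568, a3=3.184, a4=1.736, a0=16.104; τ=−ln(0.3215)/16.104=0.070 → t=0.250; u2·a0=0.2461·16.104=3.963; a1=3.616 < 3.963 ≤ a1+a2=11.184 → R2 fires; P=1 Z=8 C=11
Draw 6: a1=3.616, a2=3.784, a3=3.184, a4=1.736, a0=12.320; τ=−ln(0.5392)/12.320=0.050 → t=0.300; u2·a0=0.6050·12.320=7.454; a1+a2=7.400 < 7.454 ≤ a1+…+a3=10.584 → R3 fires; P=2 Z=8 C=11
Draw 7: a1=3.616, a2=7.568, a3=3.184, a4=1.736, a0=16.104; τ=−ln(0.6151)/16.104=0.030 → t=0.330; u2·a0=0.5793·16.104=9.329; a1=3.616 < 9.329 ≤ a1+a2=11.184 → R2 fires; P=1 Z=8 C=12
Draw 8: a1=3.616, a2=3.784, a3=3.184, a4=1.736, a0=12.320; τ=−ln(0.3118)/12.320=0.095 → t=0.425; u2·a0=0.1031·12.320=1.270 ≤ a1=3.616 → R1 fires; P=1 Z=7 C=14
Draw 9: a1=3.164, a2=3.311, a3=2.786, a4=1.519, a0=10.780; τ=−ln(0.6081)/10.780=0.046 → t=0.471; u2·a0=0.7304·10.780=7.874; a1+a2=6.475 < 7.874 ≤ a1+…+a3=9.261 → R3 fires; P=2 Z=7 C=14
Draw 10: a1=3.164, a2=6.622, a3=2.786, a4=1.519, a0=14.091; τ=−ln(0.1909)/14.091=0.118 → t=0.589; u2·a0=0.8855·14.091=12.478; a1+a2=9.786 < 12.478 ≤ a1+…+a3=12.572 → R3 fires; P=3 Z=7 C=14
Draw 11: a1=3.164, a2=9.933, a3=2.786, a4=1.519, a0=17.402; τ=−ln(0.4507)/17.402=0.046 → t=0.635; u2·a0=0.1381·17.402=2.403 ≤ a1=3.164 → R1 fires; P=3 Z=6 C=16
Draw 12: a1=2.712, a2=8.514, a3=2.388, a4=1.302, a0=14.916; τ=−ln(0.1618)/14.916=0.122 → t=0.757 > T=0.7: stop.
At T=0.7: P=3 Z=6 C=16; the largest is C.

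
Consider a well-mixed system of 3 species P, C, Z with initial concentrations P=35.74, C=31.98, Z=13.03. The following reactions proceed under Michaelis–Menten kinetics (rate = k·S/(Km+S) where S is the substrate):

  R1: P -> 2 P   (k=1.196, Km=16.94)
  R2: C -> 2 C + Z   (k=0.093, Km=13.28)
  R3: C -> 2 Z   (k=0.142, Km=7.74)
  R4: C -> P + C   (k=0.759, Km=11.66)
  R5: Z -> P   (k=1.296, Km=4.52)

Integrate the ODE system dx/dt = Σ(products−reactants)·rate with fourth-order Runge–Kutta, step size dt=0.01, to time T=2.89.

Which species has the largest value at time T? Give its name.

RK4 with dt=0.01: 289 steps to T=2.89. Trajectory (selected grid times):
t=0.00: P=35.74 C=31.98 Z=13.03
t=0.32: P=36.49 C=31.96 Z=12.82
t=0.64: P=37.23 C=31.95 Z=12.61
t=0.96: P=37.98 C=31.93 Z=12.39
t=1.28: P=38.72 C=31.92 Z=12.19
t=1.61: P=39.49 C=31.90 Z=11.97
t=1.93: P=40.24 C=31.89 Z=11.77
t=2.25: P=40.99 C=31.87 Z=11.56
t=2.57: P=41.74 C=31.86 Z=11.36
t=2.89: P=42.48 C=31.84 Z=11.16
At T=2.89: P=42.48 C=31.84 Z=11.16; the largest is P.

Dominant species at T: P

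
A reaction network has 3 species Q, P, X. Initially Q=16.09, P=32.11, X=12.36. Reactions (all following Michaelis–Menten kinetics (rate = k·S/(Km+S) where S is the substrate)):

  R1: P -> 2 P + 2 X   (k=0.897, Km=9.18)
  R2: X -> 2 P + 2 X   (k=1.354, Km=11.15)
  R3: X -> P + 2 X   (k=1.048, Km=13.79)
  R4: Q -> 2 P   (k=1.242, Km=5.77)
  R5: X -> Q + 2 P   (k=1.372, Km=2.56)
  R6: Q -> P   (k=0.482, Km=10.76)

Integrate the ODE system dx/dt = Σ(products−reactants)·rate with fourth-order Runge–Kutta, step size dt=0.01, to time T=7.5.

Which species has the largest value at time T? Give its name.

RK4 with dt=0.01: 750 steps to T=7.5. Trajectory (selected grid times):
t=0.00: Q=16.09 P=32.11 X=12.36
t=0.83: Q=16.04 P=37.99 X=13.61
t=1.67: Q=16.01 P=44.06 X=14.95
t=2.50: Q=15.99 P=50.17 X=16.34
t=3.33: Q=15.99 P=56.38 X=17.78
t=4.17: Q=15.99 P=62.76 X=19.29
t=5.00: Q=16.00 P=69.14 X=20.82
t=5.83: Q=16.02 P=75.61 X=22.40
t=6.67: Q=16.05 P=82.22 X=24.03
t=7.50: Q=16.09 P=88.83 X=25.68
At T=7.5: Q=16.09 P=88.83 X=25.68; the largest is P.

Dominant species at T: P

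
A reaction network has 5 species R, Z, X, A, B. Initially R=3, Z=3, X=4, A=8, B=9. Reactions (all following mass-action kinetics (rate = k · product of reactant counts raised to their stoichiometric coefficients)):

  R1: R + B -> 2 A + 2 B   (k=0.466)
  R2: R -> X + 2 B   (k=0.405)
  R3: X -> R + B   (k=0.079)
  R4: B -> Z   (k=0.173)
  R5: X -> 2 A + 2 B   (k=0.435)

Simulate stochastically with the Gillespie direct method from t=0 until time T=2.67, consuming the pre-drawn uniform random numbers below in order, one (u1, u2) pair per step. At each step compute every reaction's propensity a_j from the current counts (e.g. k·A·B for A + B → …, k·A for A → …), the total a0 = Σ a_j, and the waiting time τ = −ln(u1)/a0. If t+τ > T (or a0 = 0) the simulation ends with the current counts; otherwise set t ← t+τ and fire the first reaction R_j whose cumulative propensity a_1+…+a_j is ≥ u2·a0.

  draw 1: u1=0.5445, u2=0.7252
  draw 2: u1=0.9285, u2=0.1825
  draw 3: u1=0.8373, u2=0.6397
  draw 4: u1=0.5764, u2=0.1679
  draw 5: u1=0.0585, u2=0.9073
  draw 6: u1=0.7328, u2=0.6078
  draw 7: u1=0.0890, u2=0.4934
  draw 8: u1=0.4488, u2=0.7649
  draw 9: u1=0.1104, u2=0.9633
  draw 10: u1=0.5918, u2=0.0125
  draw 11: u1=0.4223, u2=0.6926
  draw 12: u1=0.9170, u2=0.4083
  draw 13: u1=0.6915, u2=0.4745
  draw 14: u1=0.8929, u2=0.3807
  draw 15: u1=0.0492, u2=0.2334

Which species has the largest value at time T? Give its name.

t=0.000: R=3 Z=3 X=4 A=8 B=9
Draw 1: a1=12.582, a2=1.215, a3=0.316, a4=1.557, a5=1.740, a0=17.410; τ=−ln(0.5445)/17.410=0.035 → t=0.035; u2·a0=0.7252·17.410=12.626; a1=12.582 < 12.626 ≤ a1+a2=13.797 → R2 fires; R=2 Z=3 X=5 A=8 B=11
Draw 2: a1=10.252, a2=0.810, a3=0.395, a4=1.903, a5=2.175, a0=15.535; τ=−ln(0.9285)/15.535=0.005 → t=0.040; u2·a0=0.1825·15.535=2.835 ≤ a1=10.252 → R1 fires; R=1 Z=3 X=5 A=10 B=12
Draw 3: a1=5.592, a2=0.405, a3=0.395, a4=2.076, a5=2.175, a0=10.643; τ=−ln(0.8373)/10.643=0.017 → t=0.056; u2·a0=0.6397·10.643=6.808; a1+…+a3=6.392 < 6.808 ≤ a1+…+a4=8.468 → R4 fires; R=1 Z=4 X=5 A=10 B=11
Draw 4: a1=5.126, a2=0.405, a3=0.395, a4=1.903, a5=2.175, a0=10.004; τ=−ln(0.5764)/10.004=0.055 → t=0.111; u2·a0=0.1679·10.004=1.680 ≤ a1=5.126 → R1 fires; R=0 Z=4 X=5 A=12 B=12
Draw 5: a1=0.000, a2=0.000, a3=0.395, a4=2.076, a5=2.175, a0=4.646; τ=−ln(0.0585)/4.646=0.611 → t=0.722; u2·a0=0.9073·4.646=4.215; a1+…+a4=2.471 < 4.215 ≤ a1+…+a5=4.646 → R5 fires; R=0 Z=4 X=4 A=14 B=14
Draw 6: a1=0.000, a2=0.000, a3=0.316, a4=2.422, a5=1.740, a0=4.478; τ=−ln(0.7328)/4.478=0.069 → t=0.792; u2·a0=0.6078·4.478=2.722; a1+…+a3=0.316 < 2.722 ≤ a1+…+a4=2.738 → R4 fires; R=0 Z=5 X=4 A=14 B=13
Draw 7: a1=0.000, a2=0.000, a3=0.316, a4=2.249, a5=1.740, a0=4.305; τ=−ln(0.0890)/4.305=0.562 → t=1.354; u2·a0=0.4934·4.305=2.124; a1+…+a3=0.316 < 2.124 ≤ a1+…+a4=2.565 → R4 fires; R=0 Z=6 X=4 A=14 B=12
Draw 8: a1=0.000, a2=0.000, a3=0.316, a4=2.076, a5=1.740, a0=4.132; τ=−ln(0.4488)/4.132=0.194 → t=1.548; u2·a0=0.7649·4.132=3.161; a1+…+a4=2.392 < 3.161 ≤ a1+…+a5=4.132 → R5 fires; R=0 Z=6 X=3 A=16 B=14
Draw 9: a1=0.000, a2=0.000, a3=0.237, a4=2.422, a5=1.305, a0=3.964; τ=−ln(0.1104)/3.964=0.556 → t=2.104; u2·a0=0.9633·3.964=3.819; a1+…+a4=2.659 < 3.819 ≤ a1+…+a5=3.964 → R5 fires; R=0 Z=6 X=2 A=18 B=16
Draw 10: a1=0.000, a2=0.000, a3=0.158, a4=2.768, a5=0.870, a0=3.796; τ=−ln(0.5918)/3.796=0.138 → t=2.242; u2·a0=0.0125·3.796=0.047; a1+a2=0.000 < 0.047 ≤ a1+…+a3=0.158 → R3 fires; R=1 Z=6 X=1 A=18 B=17
Draw 11: a1=7.922, a2=0.405, a3=0.079, a4=2.941, a5=0.435, a0=11.782; τ=−ln(0.4223)/11.782=0.073 → t=2.315; u2·a0=0.6926·11.782=8.160; a1=7.922 < 8.160 ≤ a1+a2=8.327 → R2 fires; R=0 Z=6 X=2 A=18 B=19
Draw 12: a1=0.000, a2=0.000, a3=0.158, a4=3.287, a5=0.870, a0=4.315; τ=−ln(0.9170)/4.315=0.020 → t=2.335; u2·a0=0.4083·4.315=1.762; a1+…+a3=0.158 < 1.762 ≤ a1+…+a4=3.445 → R4 fires; R=0 Z=7 X=2 A=18 B=18
Draw 13: a1=0.000, a2=0.000, a3=0.158, a4=3.114, a5=0.870, a0=4.142; τ=−ln(0.6915)/4.142=0.089 → t=2.424; u2·a0=0.4745·4.142=1.965; a1+…+a3=0.158 < 1.965 ≤ a1+…+a4=3.272 → R4 fires; R=0 Z=8 X=2 A=18 B=17
Draw 14: a1=0.000, a2=0.000, a3=0.158, a4=2.941, a5=0.870, a0=3.969; τ=−ln(0.8929)/3.969=0.029 → t=2.453; u2·a0=0.3807·3.969=1.511; a1+…+a3=0.158 < 1.511 ≤ a1+…+a4=3.099 → R4 fires; R=0 Z=9 X=2 A=18 B=16
Draw 15: a1=0.000, a2=0.000, a3=0.158, a4=2.768, a5=0.870, a0=3.796; τ=−ln(0.0492)/3.796=0.793 → t=3.246 > T=2.67: stop.
At T=2.67: R=0 Z=9 X=2 A=18 B=16; the largest is A.

Dominant species at T: A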